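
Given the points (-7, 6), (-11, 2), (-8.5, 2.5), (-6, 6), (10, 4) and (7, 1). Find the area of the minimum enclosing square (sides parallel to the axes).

The bounding box has width 21 and height 5.
An axis-aligned square enclosing the set must have side ≥ max(width, height).
So the minimum side is max(21, 5) = 21.
Area = 21² = 441.

441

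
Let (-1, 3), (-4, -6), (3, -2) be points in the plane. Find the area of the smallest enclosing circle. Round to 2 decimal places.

72.43

Call the three points A, B, C in the order given.
Side lengths²: AB² = 90, AC² = 41, BC² = 65.
Since AB² = 90 < 65 + 41 = 106, the triangle is acute, so the smallest enclosing circle is the circumcircle.
Circumcentre = (-61/34, -59/34), r² = 13325/578.
Area = π·r² = π·13325/578 ≈ 72.43.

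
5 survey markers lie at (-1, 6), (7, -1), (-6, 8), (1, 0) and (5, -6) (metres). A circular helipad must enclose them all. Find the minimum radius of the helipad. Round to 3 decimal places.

By Welzl's lemma the MEC is supported by two points (diametrically opposite) or three points (on a circumcircle).
The farthest pair is (-6, 8)–(5, -6) with squared distance 317. The circle on this segment as diameter has centre (-0.5, 1) and r² = 317/4 = 79.25.
Check (-1, 6): distance² to centre = 25.25 ≤ 79.25, so it lies inside.
All remaining points lie in this disk, and no smaller disk contains both endpoints, so this is the minimum enclosing circle.
r = √(79.25) ≈ 8.902.

8.902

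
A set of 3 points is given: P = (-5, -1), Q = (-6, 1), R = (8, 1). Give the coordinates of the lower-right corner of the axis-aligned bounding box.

(8, -1)

x-range [-6, 8], y-range [-1, 1].
The lower-right corner is (8, -1).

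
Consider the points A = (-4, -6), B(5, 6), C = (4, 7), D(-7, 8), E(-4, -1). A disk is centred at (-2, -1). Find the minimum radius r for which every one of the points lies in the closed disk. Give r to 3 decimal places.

10.296

The required radius is the distance from (-2, -1) to the farthest point.
Squared distances: 29, 98, 100, 106, 4.
Maximum is 106, attained at D.
r = √106 ≈ 10.296.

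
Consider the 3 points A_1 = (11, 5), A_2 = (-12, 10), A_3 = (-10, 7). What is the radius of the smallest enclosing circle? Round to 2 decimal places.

11.77

Side lengths²: A_1A_2² = 554, A_1A_3² = 445, A_2A_3² = 13.
Since A_1A_2² = 554 ≥ 445 + 13 = 458, the angle opposite A_1A_2 is not acute, so the smallest enclosing circle has A_1A_2 as diameter.
Centre = midpoint of A_1A_2 = (-0.5, 7.5), r² = 554/4 = 138.5.
r = √(138.5) ≈ 11.77.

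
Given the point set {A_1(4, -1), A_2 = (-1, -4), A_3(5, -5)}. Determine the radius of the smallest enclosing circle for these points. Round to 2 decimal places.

Side lengths²: A_1A_2² = 34, A_1A_3² = 17, A_2A_3² = 37.
Since A_2A_3² = 37 < 34 + 17 = 51, the triangle is acute, so the smallest enclosing circle is the circumcircle.
Circumcentre = (99/46, -165/46), r² = 10693/1058.
r = √(10693/1058) ≈ 3.18.

3.18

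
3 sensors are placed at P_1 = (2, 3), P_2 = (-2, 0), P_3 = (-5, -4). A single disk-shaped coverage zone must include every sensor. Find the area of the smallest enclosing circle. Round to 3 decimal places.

Side lengths²: P_1P_2² = 25, P_1P_3² = 98, P_2P_3² = 25.
Since P_1P_3² = 98 ≥ 25 + 25 = 50, the angle opposite P_1P_3 is not acute, so the smallest enclosing circle has P_1P_3 as diameter.
Centre = midpoint of P_1P_3 = (-1.5, -0.5), r² = 98/4 = 24.5.
Area = π·r² = π·24.5 ≈ 76.969.

76.969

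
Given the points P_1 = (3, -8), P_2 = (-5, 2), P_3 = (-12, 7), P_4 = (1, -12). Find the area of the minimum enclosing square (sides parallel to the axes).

361

The bounding box has width 15 and height 19.
An axis-aligned square enclosing the set must have side ≥ max(width, height).
So the minimum side is max(15, 19) = 19.
Area = 19² = 361.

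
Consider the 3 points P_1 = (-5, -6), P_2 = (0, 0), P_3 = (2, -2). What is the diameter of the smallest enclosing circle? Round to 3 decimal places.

8.096

Side lengths²: P_1P_2² = 61, P_1P_3² = 65, P_2P_3² = 8.
Since P_1P_3² = 65 < 61 + 8 = 69, the triangle is acute, so the smallest enclosing circle is the circumcircle.
Circumcentre = (-37/22, -81/22), r² = 3965/242.
Diameter = 2r = 2√(3965/242) ≈ 8.096.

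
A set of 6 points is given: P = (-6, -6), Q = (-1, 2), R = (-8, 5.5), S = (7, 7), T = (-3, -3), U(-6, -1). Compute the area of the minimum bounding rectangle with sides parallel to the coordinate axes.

x ranges over [-8, 7], width 15.
y ranges over [-6, 7], height 13.
Area = 15 × 13 = 195.

195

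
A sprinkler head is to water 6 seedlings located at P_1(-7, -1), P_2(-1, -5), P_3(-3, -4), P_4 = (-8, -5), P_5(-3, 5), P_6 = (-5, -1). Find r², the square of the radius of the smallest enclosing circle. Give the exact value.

32.5

The minimum enclosing circle is determined by three boundary points: P_2, P_4, P_5.
Their circumcentre is (-4.5, -0.5) with r² = 32.5.
The farthest remaining point P_3 is at distance² 14.5 ≤ 32.5.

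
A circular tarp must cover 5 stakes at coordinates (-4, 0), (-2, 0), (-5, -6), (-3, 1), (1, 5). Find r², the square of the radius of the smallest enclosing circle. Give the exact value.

The farthest pair is (-5, -6)–(1, 5) with squared distance 157. The circle on this segment as diameter has centre (-2, -0.5) and r² = 157/4 = 39.25.
Check (-4, 0): distance² to centre = 4.25 ≤ 39.25, so it lies inside.
All remaining points lie in this disk, and no smaller disk contains both endpoints, so this is the minimum enclosing circle.

39.25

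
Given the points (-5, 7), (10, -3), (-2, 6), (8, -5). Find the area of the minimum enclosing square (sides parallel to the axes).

225

The bounding box has width 15 and height 12.
An axis-aligned square enclosing the set must have side ≥ max(width, height).
So the minimum side is max(15, 12) = 15.
Area = 15² = 225.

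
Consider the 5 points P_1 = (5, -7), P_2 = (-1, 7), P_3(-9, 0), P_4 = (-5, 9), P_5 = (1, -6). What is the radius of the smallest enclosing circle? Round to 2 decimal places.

The farthest pair is P_1–P_4 with squared distance 356. The circle on this segment as diameter has centre (0, 1) and r² = 356/4 = 89.
Check P_2: distance² to centre = 37 ≤ 89, so it lies inside.
All remaining points lie in this disk, and no smaller disk contains both endpoints, so this is the minimum enclosing circle.
r = √89 ≈ 9.43.

9.43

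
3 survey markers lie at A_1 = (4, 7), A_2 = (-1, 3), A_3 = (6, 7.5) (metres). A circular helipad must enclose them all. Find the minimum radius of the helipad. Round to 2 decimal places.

Side lengths²: A_1A_2² = 41, A_1A_3² = 4.25, A_2A_3² = 69.25.
Since A_2A_3² = 69.25 ≥ 41 + 4.25 = 45.25, the angle opposite A_2A_3 is not acute, so the smallest enclosing circle has A_2A_3 as diameter.
Centre = midpoint of A_2A_3 = (2.5, 5.25), r² = 69.25/4 = 17.3125.
r = √(17.3125) ≈ 4.16.

4.16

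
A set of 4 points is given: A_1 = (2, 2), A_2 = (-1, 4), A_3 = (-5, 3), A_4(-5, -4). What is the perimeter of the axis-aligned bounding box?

30

Width = max x − min x = 2 − (-5) = 7.
Height = max y − min y = 4 − (-4) = 8.
Perimeter = 2(7 + 8) = 30.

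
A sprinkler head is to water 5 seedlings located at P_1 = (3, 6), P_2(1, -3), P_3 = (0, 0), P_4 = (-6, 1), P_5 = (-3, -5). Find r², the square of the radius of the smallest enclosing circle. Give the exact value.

39.25

The farthest pair is P_1–P_5 with squared distance 157. The circle on this segment as diameter has centre (0, 0.5) and r² = 157/4 = 39.25.
Check P_2: distance² to centre = 13.25 ≤ 39.25, so it lies inside.
All remaining points lie in this disk, and no smaller disk contains both endpoints, so this is the minimum enclosing circle.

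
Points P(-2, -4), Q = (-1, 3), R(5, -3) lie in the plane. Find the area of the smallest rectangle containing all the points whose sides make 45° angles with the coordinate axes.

48

In coordinates u = x + y, v = x − y the rectangle is axis-aligned; the map (x,y)→(u,v) scales areas by 2.
u-values: -6, 2, 2; range = 2 − (-6) = 8.
v-values: 2, -4, 8; range = 8 − (-4) = 12.
Area = (8 × 12) / 2 = 48.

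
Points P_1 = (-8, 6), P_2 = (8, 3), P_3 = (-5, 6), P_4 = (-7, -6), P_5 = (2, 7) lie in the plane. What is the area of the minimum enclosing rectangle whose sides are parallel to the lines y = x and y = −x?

228

In coordinates u = x + y, v = x − y the rectangle is axis-aligned; the map (x,y)→(u,v) scales areas by 2.
u-values: -2, 11, 1, -13, 9; range = 11 − (-13) = 24.
v-values: -14, 5, -11, -1, -5; range = 5 − (-14) = 19.
Area = (24 × 19) / 2 = 228.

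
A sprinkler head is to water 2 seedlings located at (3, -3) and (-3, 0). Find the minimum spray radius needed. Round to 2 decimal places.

3.35

The smallest circle enclosing two points has them as diameter endpoints.
Centre = midpoint = (0, -1.5); r² = |(3, -3)−(-3, 0)|²/4 = 45/4 = 11.25.
r = √(11.25) ≈ 3.35.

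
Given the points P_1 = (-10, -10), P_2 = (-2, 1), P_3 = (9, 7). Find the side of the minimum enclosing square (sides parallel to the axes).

19

The bounding box has width 19 and height 17.
An axis-aligned square enclosing the set must have side ≥ max(width, height).
So the minimum side is max(19, 17) = 19.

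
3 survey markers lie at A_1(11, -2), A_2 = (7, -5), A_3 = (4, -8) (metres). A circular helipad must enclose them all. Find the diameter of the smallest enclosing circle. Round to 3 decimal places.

9.220

Side lengths²: A_1A_2² = 25, A_1A_3² = 85, A_2A_3² = 18.
Since A_1A_3² = 85 ≥ 25 + 18 = 43, the angle opposite A_1A_3 is not acute, so the smallest enclosing circle has A_1A_3 as diameter.
Centre = midpoint of A_1A_3 = (7.5, -5), r² = 85/4 = 21.25.
Diameter = 2r = 2√(21.25) ≈ 9.220.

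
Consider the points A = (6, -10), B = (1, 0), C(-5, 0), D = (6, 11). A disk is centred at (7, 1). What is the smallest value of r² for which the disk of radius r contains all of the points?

The required radius is the distance from (7, 1) to the farthest point.
Squared distances: 122, 37, 145, 101.
Maximum is 145, attained at C.

145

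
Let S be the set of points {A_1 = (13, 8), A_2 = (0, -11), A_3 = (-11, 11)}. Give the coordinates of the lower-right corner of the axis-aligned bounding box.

x-range [-11, 13], y-range [-11, 11].
The lower-right corner is (13, -11).

(13, -11)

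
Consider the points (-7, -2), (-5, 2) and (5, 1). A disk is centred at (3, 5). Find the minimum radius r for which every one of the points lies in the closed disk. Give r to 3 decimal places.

12.207

The required radius is the distance from (3, 5) to the farthest point.
Squared distances: 149, 73, 20.
Maximum is 149, attained at (-7, -2).
r = √149 ≈ 12.207.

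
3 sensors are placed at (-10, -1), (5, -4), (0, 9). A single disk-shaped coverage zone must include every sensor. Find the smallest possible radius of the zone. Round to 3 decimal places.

Call the three points A, B, C in the order given.
Side lengths²: AB² = 234, AC² = 200, BC² = 194.
Since AB² = 234 < 200 + 194 = 394, the triangle is acute, so the smallest enclosing circle is the circumcircle.
Circumcentre = (-11/6, 5/6), r² = 1261/18.
r = √(1261/18) ≈ 8.370.

8.370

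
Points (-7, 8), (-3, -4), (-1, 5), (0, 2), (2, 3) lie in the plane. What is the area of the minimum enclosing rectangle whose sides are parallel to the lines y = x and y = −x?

96

In coordinates u = x + y, v = x − y the rectangle is axis-aligned; the map (x,y)→(u,v) scales areas by 2.
u-values: 1, -7, 4, 2, 5; range = 5 − (-7) = 12.
v-values: -15, 1, -6, -2, -1; range = 1 − (-15) = 16.
Area = (12 × 16) / 2 = 96.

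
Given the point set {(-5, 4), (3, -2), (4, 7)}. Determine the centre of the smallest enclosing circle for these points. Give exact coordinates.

(5/13, 37/13)

Call the three points A, B, C in the order given.
Side lengths²: AB² = 100, AC² = 90, BC² = 82.
Since AB² = 100 < 90 + 82 = 172, the triangle is acute, so the smallest enclosing circle is the circumcircle.
Circumcentre = (5/13, 37/13), r² = 5125/169.
Centre = (5/13, 37/13).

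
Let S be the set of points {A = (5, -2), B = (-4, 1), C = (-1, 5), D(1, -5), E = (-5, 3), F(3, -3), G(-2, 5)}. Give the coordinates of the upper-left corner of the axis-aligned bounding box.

x-range [-5, 5], y-range [-5, 5].
The upper-left corner is (-5, 5).

(-5, 5)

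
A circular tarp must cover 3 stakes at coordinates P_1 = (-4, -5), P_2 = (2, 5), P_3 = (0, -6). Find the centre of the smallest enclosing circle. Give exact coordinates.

Side lengths²: P_1P_2² = 136, P_1P_3² = 17, P_2P_3² = 125.
Since P_1P_2² = 136 < 125 + 17 = 142, the triangle is acute, so the smallest enclosing circle is the circumcircle.
Circumcentre = (-31/46, -9/46), r² = 36125/1058.
Centre = (-31/46, -9/46).

(-31/46, -9/46)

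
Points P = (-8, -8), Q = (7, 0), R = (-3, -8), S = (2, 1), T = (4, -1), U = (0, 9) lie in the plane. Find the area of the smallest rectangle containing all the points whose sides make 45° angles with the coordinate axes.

In coordinates u = x + y, v = x − y the rectangle is axis-aligned; the map (x,y)→(u,v) scales areas by 2.
u-values: -16, 7, -11, 3, 3, 9; range = 9 − (-16) = 25.
v-values: 0, 7, 5, 1, 5, -9; range = 7 − (-9) = 16.
Area = (25 × 16) / 2 = 200.

200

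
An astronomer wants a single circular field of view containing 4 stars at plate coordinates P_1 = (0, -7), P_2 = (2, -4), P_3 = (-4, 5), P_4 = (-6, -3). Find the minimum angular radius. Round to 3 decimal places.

6.325

The farthest pair is P_1–P_3 with squared distance 160. The circle on this segment as diameter has centre (-2, -1) and r² = 160/4 = 40.
Check P_2: distance² to centre = 25 ≤ 40, so it lies inside.
All remaining points lie in this disk, and no smaller disk contains both endpoints, so this is the minimum enclosing circle.
r = √40 ≈ 6.325.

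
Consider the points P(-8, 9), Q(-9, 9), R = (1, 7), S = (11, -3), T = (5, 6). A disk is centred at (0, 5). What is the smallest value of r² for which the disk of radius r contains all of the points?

The required radius is the distance from (0, 5) to the farthest point.
Squared distances: 80, 97, 5, 185, 26.
Maximum is 185, attained at S.

185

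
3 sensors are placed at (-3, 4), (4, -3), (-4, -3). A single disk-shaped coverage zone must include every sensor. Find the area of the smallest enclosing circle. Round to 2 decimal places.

78.54

Call the three points A, B, C in the order given.
Side lengths²: AB² = 98, AC² = 50, BC² = 64.
Since AB² = 98 < 64 + 50 = 114, the triangle is acute, so the smallest enclosing circle is the circumcircle.
Circumcentre = (0, 0), r² = 25.
Area = π·r² = π·25 ≈ 78.54.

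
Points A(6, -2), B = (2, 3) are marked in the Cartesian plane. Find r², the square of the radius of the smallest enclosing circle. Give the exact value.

10.25

The smallest circle enclosing two points has them as diameter endpoints.
Centre = midpoint = (4, 0.5); r² = |AB|²/4 = 41/4 = 10.25.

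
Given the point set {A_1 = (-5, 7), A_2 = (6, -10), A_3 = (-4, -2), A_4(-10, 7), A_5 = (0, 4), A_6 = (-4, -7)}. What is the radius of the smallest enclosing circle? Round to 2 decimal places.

11.67

By Welzl's lemma the MEC is supported by two points (diametrically opposite) or three points (on a circumcircle).
The farthest pair is A_2–A_4 with squared distance 545. The circle on this segment as diameter has centre (-2, -1.5) and r² = 545/4 = 136.25.
Check A_1: distance² to centre = 81.25 ≤ 136.25, so it lies inside.
All remaining points lie in this disk, and no smaller disk contains both endpoints, so this is the minimum enclosing circle.
r = √(136.25) ≈ 11.67.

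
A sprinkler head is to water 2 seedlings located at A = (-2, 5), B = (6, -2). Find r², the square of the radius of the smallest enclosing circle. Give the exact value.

28.25

The smallest circle enclosing two points has them as diameter endpoints.
Centre = midpoint = (2, 1.5); r² = |AB|²/4 = 113/4 = 28.25.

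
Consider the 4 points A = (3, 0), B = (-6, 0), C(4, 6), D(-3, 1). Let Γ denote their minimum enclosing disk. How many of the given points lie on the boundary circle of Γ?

2

By Welzl's lemma the MEC is supported by two points (diametrically opposite) or three points (on a circumcircle).
The farthest pair is B–C with squared distance 136. The circle on this segment as diameter has centre (-1, 3) and r² = 136/4 = 34.
Check A: distance² to centre = 25 ≤ 34, so it lies inside.
All remaining points lie in this disk, and no smaller disk contains both endpoints, so this is the minimum enclosing circle.
The points at distance exactly r from the centre are B, C — 2 points.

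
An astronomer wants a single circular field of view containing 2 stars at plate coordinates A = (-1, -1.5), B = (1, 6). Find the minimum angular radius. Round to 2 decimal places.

The smallest circle enclosing two points has them as diameter endpoints.
Centre = midpoint = (0, 2.25); r² = |AB|²/4 = 60.25/4 = 15.0625.
r = √(15.0625) ≈ 3.88.

3.88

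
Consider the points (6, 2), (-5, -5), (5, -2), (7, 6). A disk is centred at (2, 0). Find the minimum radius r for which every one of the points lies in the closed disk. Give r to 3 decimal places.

8.602

The required radius is the distance from (2, 0) to the farthest point.
Squared distances: 20, 74, 13, 61.
Maximum is 74, attained at (-5, -5).
r = √74 ≈ 8.602.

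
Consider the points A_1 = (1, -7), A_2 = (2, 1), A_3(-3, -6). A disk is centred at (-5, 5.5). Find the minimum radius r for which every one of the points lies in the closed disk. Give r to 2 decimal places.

13.87

The required radius is the distance from (-5, 5.5) to the farthest point.
Squared distances: 192.25, 69.25, 136.25.
Maximum is 192.25, attained at A_1.
r = √(192.25) ≈ 13.87.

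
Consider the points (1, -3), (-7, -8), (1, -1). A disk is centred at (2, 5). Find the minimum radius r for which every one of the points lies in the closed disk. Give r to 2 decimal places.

The required radius is the distance from (2, 5) to the farthest point.
Squared distances: 65, 250, 37.
Maximum is 250, attained at (-7, -8).
r = √250 ≈ 15.81.

15.81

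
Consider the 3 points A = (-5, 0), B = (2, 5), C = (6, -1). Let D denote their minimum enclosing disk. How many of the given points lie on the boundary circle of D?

Side lengths²: AB² = 74, AC² = 122, BC² = 52.
Since AC² = 122 < 74 + 52 = 126, the triangle is acute, so the smallest enclosing circle is the circumcircle.
Circumcentre = (16/31, -10/31), r² = 29341/961.
The points at distance exactly r from the centre are A, B, C — 3 points.

3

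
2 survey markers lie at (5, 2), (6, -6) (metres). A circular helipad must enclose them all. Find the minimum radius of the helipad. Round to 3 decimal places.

The smallest circle enclosing two points has them as diameter endpoints.
Centre = midpoint = (5.5, -2); r² = |(5, 2)−(6, -6)|²/4 = 65/4 = 16.25.
r = √(16.25) ≈ 4.031.

4.031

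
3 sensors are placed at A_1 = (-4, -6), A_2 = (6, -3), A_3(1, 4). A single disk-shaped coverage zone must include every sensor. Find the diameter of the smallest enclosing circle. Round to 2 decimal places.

Side lengths²: A_1A_2² = 109, A_1A_3² = 125, A_2A_3² = 74.
Since A_1A_3² = 125 < 109 + 74 = 183, the triangle is acute, so the smallest enclosing circle is the circumcircle.
Circumcentre = (7/34, -63/34), r² = 20165/578.
Diameter = 2r = 2√(20165/578) ≈ 11.81.

11.81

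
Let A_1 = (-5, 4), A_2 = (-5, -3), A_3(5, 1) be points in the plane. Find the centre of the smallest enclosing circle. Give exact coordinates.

(-0.6, 0.5)

Side lengths²: A_1A_2² = 49, A_1A_3² = 109, A_2A_3² = 116.
Since A_2A_3² = 116 < 109 + 49 = 158, the triangle is acute, so the smallest enclosing circle is the circumcircle.
Circumcentre = (-0.6, 0.5), r² = 31.61.
Centre = (-0.6, 0.5).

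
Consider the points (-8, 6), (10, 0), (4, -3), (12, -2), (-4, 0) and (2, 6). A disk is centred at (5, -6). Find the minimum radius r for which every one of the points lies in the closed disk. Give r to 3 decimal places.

17.692

The required radius is the distance from (5, -6) to the farthest point.
Squared distances: 313, 61, 10, 65, 117, 153.
Maximum is 313, attained at (-8, 6).
r = √313 ≈ 17.692.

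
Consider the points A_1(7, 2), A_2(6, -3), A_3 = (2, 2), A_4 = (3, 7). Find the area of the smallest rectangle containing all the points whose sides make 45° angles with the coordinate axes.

In coordinates u = x + y, v = x − y the rectangle is axis-aligned; the map (x,y)→(u,v) scales areas by 2.
u-values: 9, 3, 4, 10; range = 10 − 3 = 7.
v-values: 5, 9, 0, -4; range = 9 − (-4) = 13.
Area = (7 × 13) / 2 = 45.5.

45.5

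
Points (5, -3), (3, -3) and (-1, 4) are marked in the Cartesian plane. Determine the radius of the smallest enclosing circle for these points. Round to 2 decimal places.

4.61

Call the three points A, B, C in the order given.
Side lengths²: AB² = 4, AC² = 85, BC² = 65.
Since AC² = 85 ≥ 65 + 4 = 69, the angle opposite AC is not acute, so the smallest enclosing circle has AC as diameter.
Centre = midpoint of AC = (2, 0.5), r² = 85/4 = 21.25.
r = √(21.25) ≈ 4.61.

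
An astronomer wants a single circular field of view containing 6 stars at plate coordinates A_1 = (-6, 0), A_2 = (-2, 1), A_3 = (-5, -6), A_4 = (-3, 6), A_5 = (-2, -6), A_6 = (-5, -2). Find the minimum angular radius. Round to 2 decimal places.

The minimum enclosing circle is determined by three boundary points: A_3, A_4, A_5.
Their circumcentre is (-3.5, -1/12) with r² = 5365/144.
The farthest remaining point A_1 is at distance² 901/144 ≤ 5365/144.
r = √(5365/144) ≈ 6.10.

6.10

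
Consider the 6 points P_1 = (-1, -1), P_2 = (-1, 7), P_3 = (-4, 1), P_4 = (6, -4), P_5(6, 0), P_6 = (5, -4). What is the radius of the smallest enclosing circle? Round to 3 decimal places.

The farthest pair is P_2–P_4 with squared distance 170. The circle on this segment as diameter has centre (2.5, 1.5) and r² = 170/4 = 42.5.
Check P_1: distance² to centre = 18.5 ≤ 42.5, so it lies inside.
All remaining points lie in this disk, and no smaller disk contains both endpoints, so this is the minimum enclosing circle.
r = √(42.5) ≈ 6.519.

6.519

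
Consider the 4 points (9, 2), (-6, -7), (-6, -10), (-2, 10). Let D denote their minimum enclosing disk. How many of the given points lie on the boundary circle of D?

3

The minimum enclosing circle of a finite set is fixed by two of the points (as a diameter) or three (as a circumcircle).
The minimum enclosing circle is determined by three boundary points: (9, 2), (-6, -10), (-2, 10).
Their circumcentre is (-53/42, -23/42) with r² = 98605/882.
The farthest remaining point (-6, -7) is at distance² 56521/882 ≤ 98605/882.
The points at distance exactly r from the centre are (9, 2), (-6, -10), (-2, 10) — 3 points.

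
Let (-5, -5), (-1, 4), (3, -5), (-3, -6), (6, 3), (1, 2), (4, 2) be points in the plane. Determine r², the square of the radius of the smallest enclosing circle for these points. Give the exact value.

46.25

The farthest pair is (-5, -5)–(6, 3) with squared distance 185. The circle on this segment as diameter has centre (0.5, -1) and r² = 185/4 = 46.25.
Check (-1, 4): distance² to centre = 27.25 ≤ 46.25, so it lies inside.
All remaining points lie in this disk, and no smaller disk contains both endpoints, so this is the minimum enclosing circle.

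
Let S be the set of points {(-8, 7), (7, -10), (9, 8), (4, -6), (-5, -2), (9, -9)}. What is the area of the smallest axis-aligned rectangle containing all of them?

x ranges over [-8, 9], width 17.
y ranges over [-10, 8], height 18.
Area = 17 × 18 = 306.

306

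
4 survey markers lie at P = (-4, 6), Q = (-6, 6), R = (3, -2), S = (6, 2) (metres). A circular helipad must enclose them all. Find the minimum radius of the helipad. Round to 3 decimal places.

A smallest enclosing disk is always determined by at most three of the input points on its boundary.
The minimum enclosing circle is determined by three boundary points: Q, R, S.
Their circumcentre is (-1/6, 3.5) with r² = 725/18.
The farthest remaining point P is at distance² 377/18 ≤ 725/18.
r = √(725/18) ≈ 6.346.

6.346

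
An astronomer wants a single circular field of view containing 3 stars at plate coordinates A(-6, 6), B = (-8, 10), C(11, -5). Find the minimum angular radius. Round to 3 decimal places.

12.104

Side lengths²: AB² = 20, AC² = 410, BC² = 586.
Since BC² = 586 ≥ 410 + 20 = 430, the angle opposite BC is not acute, so the smallest enclosing circle has BC as diameter.
Centre = midpoint of BC = (1.5, 2.5), r² = 586/4 = 146.5.
r = √(146.5) ≈ 12.104.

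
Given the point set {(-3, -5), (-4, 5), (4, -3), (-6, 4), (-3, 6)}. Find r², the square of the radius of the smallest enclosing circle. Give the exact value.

37.25

A smallest enclosing disk is always determined by at most three of the input points on its boundary.
The farthest pair is (4, -3)–(-6, 4) with squared distance 149. The circle on this segment as diameter has centre (-1, 0.5) and r² = 149/4 = 37.25.
Check (-3, -5): distance² to centre = 34.25 ≤ 37.25, so it lies inside.
All remaining points lie in this disk, and no smaller disk contains both endpoints, so this is the minimum enclosing circle.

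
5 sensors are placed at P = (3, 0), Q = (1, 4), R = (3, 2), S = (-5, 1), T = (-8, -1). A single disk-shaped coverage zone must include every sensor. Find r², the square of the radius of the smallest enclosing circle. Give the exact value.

By Welzl's lemma the MEC is supported by two points (diametrically opposite) or three points (on a circumcircle).
The farthest pair is R–T with squared distance 130. The circle on this segment as diameter has centre (-2.5, 0.5) and r² = 130/4 = 32.5.
Check P: distance² to centre = 30.5 ≤ 32.5, so it lies inside.
All remaining points lie in this disk, and no smaller disk contains both endpoints, so this is the minimum enclosing circle.

32.5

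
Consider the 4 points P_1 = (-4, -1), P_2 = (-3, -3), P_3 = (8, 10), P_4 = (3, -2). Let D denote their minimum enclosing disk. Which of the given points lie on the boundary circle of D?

The farthest pair is P_2–P_3 with squared distance 290. The circle on this segment as diameter has centre (2.5, 3.5) and r² = 290/4 = 72.5.
Check P_1: distance² to centre = 62.5 ≤ 72.5, so it lies inside.
All remaining points lie in this disk, and no smaller disk contains both endpoints, so this is the minimum enclosing circle.
The points at distance exactly r from the centre are P_2, P_3 — 2 points.

P_2, P_3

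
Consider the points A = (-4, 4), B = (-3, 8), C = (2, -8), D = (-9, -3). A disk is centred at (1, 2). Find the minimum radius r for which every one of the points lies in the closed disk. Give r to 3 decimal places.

The required radius is the distance from (1, 2) to the farthest point.
Squared distances: 29, 52, 101, 125.
Maximum is 125, attained at D.
r = √125 ≈ 11.180.

11.180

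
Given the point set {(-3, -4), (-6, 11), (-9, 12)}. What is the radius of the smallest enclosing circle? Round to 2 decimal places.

Call the three points A, B, C in the order given.
Side lengths²: AB² = 234, AC² = 292, BC² = 10.
Since AC² = 292 ≥ 234 + 10 = 244, the angle opposite AC is not acute, so the smallest enclosing circle has AC as diameter.
Centre = midpoint of AC = (-6, 4), r² = 292/4 = 73.
r = √73 ≈ 8.54.

8.54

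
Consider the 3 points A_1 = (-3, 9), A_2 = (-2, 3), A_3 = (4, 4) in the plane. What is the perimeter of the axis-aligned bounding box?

Width = max x − min x = 4 − (-3) = 7.
Height = max y − min y = 9 − 3 = 6.
Perimeter = 2(7 + 6) = 26.

26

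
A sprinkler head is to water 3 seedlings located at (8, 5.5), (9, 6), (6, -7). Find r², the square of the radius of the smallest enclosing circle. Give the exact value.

Call the three points A, B, C in the order given.
Side lengths²: AB² = 1.25, AC² = 160.25, BC² = 178.
Since BC² = 178 ≥ 160.25 + 1.25 = 161.5, the angle opposite BC is not acute, so the smallest enclosing circle has BC as diameter.
Centre = midpoint of BC = (7.5, -0.5), r² = 178/4 = 44.5.

44.5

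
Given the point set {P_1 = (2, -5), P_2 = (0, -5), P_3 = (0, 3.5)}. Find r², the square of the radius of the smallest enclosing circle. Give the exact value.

Side lengths²: P_1P_2² = 4, P_1P_3² = 76.25, P_2P_3² = 72.25.
Since P_1P_3² = 76.25 ≥ 72.25 + 4 = 76.25, the angle opposite P_1P_3 is not acute, so the smallest enclosing circle has P_1P_3 as diameter.
Centre = midpoint of P_1P_3 = (1, -0.75), r² = 76.25/4 = 19.0625.

19.0625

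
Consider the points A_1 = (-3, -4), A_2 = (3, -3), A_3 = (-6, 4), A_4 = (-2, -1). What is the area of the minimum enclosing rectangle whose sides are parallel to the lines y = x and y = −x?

56

In coordinates u = x + y, v = x − y the rectangle is axis-aligned; the map (x,y)→(u,v) scales areas by 2.
u-values: -7, 0, -2, -3; range = 0 − (-7) = 7.
v-values: 1, 6, -10, -1; range = 6 − (-10) = 16.
Area = (7 × 16) / 2 = 56.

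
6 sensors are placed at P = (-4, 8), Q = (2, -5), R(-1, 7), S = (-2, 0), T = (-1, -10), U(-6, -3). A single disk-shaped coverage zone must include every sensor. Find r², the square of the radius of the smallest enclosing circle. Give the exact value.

The minimum enclosing circle of a finite set is fixed by two of the points (as a diameter) or three (as a circumcircle).
The farthest pair is P–T with squared distance 333. The circle on this segment as diameter has centre (-2.5, -1) and r² = 333/4 = 83.25.
Check Q: distance² to centre = 36.25 ≤ 83.25, so it lies inside.
All remaining points lie in this disk, and no smaller disk contains both endpoints, so this is the minimum enclosing circle.

83.25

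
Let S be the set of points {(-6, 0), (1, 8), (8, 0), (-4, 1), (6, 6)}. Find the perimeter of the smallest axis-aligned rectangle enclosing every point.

44

Width = max x − min x = 8 − (-6) = 14.
Height = max y − min y = 8 − 0 = 8.
Perimeter = 2(14 + 8) = 44.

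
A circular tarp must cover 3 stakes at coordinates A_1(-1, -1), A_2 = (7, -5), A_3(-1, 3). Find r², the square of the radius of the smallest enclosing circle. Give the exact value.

Side lengths²: A_1A_2² = 80, A_1A_3² = 16, A_2A_3² = 128.
Since A_2A_3² = 128 ≥ 80 + 16 = 96, the angle opposite A_2A_3 is not acute, so the smallest enclosing circle has A_2A_3 as diameter.
Centre = midpoint of A_2A_3 = (3, -1), r² = 128/4 = 32.

32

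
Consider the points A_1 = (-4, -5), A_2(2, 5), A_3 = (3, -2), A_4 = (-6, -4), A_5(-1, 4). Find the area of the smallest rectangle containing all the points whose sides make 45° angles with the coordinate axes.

85

In coordinates u = x + y, v = x − y the rectangle is axis-aligned; the map (x,y)→(u,v) scales areas by 2.
u-values: -9, 7, 1, -10, 3; range = 7 − (-10) = 17.
v-values: 1, -3, 5, -2, -5; range = 5 − (-5) = 10.
Area = (17 × 10) / 2 = 85.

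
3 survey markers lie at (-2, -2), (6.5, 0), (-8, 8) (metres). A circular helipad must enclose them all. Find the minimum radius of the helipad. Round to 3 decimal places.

Call the three points A, B, C in the order given.
Side lengths²: AB² = 76.25, AC² = 136, BC² = 274.25.
Since BC² = 274.25 ≥ 136 + 76.25 = 212.25, the angle opposite BC is not acute, so the smallest enclosing circle has BC as diameter.
Centre = midpoint of BC = (-0.75, 4), r² = 274.25/4 = 68.5625.
r = √(68.5625) ≈ 8.280.

8.280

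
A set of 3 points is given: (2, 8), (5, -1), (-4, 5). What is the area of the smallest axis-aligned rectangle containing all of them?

81

x ranges over [-4, 5], width 9.
y ranges over [-1, 8], height 9.
Area = 9 × 9 = 81.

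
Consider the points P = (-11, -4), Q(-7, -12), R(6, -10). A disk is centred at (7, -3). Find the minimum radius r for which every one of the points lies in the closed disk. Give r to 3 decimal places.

The required radius is the distance from (7, -3) to the farthest point.
Squared distances: 325, 277, 50.
Maximum is 325, attained at P.
r = √325 ≈ 18.028.

18.028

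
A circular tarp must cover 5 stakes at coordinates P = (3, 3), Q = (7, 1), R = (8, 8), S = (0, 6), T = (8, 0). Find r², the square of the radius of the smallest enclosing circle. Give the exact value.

The minimum enclosing circle of a finite set is fixed by two of the points (as a diameter) or three (as a circumcircle).
The minimum enclosing circle is determined by three boundary points: R, S, T.
Their circumcentre is (4.75, 4) with r² = 26.5625.
The farthest remaining point Q is at distance² 14.0625 ≤ 26.5625.

26.5625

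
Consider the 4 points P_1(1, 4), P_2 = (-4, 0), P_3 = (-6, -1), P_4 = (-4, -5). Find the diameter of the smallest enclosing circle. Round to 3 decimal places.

The minimum enclosing circle of a finite set is fixed by two of the points (as a diameter) or three (as a circumcircle).
The farthest pair is P_1–P_4 with squared distance 106. The circle on this segment as diameter has centre (-1.5, -0.5) and r² = 106/4 = 26.5.
Check P_2: distance² to centre = 6.5 ≤ 26.5, so it lies inside.
All remaining points lie in this disk, and no smaller disk contains both endpoints, so this is the minimum enclosing circle.
Diameter = 2r = 2√(26.5) ≈ 10.296.

10.296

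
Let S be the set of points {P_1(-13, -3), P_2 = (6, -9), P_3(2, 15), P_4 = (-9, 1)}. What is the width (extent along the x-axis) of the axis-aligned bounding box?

19

max x = 6, min x = -13, so width = 19.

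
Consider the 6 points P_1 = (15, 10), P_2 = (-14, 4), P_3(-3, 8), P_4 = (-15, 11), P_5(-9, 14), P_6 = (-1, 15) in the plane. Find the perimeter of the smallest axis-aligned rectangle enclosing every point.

82

Width = max x − min x = 15 − (-15) = 30.
Height = max y − min y = 15 − 4 = 11.
Perimeter = 2(30 + 11) = 82.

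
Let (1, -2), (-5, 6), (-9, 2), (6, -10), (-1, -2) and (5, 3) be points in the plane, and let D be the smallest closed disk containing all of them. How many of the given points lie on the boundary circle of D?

3

The minimum enclosing circle is determined by three boundary points: (-5, 6), (-9, 2), (6, -10).
Their circumcentre is (-7/18, -47/18) with r² = 15457/162.
The farthest remaining point (5, 3) is at distance² 9805/162 ≤ 15457/162.
The points at distance exactly r from the centre are (-5, 6), (-9, 2), (6, -10) — 3 points.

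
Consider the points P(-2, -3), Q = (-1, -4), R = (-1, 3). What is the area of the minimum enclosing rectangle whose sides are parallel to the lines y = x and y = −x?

In coordinates u = x + y, v = x − y the rectangle is axis-aligned; the map (x,y)→(u,v) scales areas by 2.
u-values: -5, -5, 2; range = 2 − (-5) = 7.
v-values: 1, 3, -4; range = 3 − (-4) = 7.
Area = (7 × 7) / 2 = 24.5.

24.5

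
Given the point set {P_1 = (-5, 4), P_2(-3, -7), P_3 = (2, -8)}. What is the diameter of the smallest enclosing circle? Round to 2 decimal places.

13.89

Side lengths²: P_1P_2² = 125, P_1P_3² = 193, P_2P_3² = 26.
Since P_1P_3² = 193 ≥ 125 + 26 = 151, the angle opposite P_1P_3 is not acute, so the smallest enclosing circle has P_1P_3 as diameter.
Centre = midpoint of P_1P_3 = (-1.5, -2), r² = 193/4 = 48.25.
Diameter = 2r = 2√(48.25) ≈ 13.89.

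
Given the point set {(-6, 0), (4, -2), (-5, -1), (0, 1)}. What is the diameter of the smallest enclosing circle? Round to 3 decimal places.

A smallest enclosing disk is always determined by at most three of the input points on its boundary.
The farthest pair is (-6, 0)–(4, -2) with squared distance 104. The circle on this segment as diameter has centre (-1, -1) and r² = 104/4 = 26.
Check (-5, -1): distance² to centre = 16 ≤ 26, so it lies inside.
All remaining points lie in this disk, and no smaller disk contains both endpoints, so this is the minimum enclosing circle.
Diameter = 2r = 2√26 ≈ 10.198.

10.198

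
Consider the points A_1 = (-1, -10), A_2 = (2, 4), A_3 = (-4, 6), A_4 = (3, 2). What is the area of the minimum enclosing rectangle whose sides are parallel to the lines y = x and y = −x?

In coordinates u = x + y, v = x − y the rectangle is axis-aligned; the map (x,y)→(u,v) scales areas by 2.
u-values: -11, 6, 2, 5; range = 6 − (-11) = 17.
v-values: 9, -2, -10, 1; range = 9 − (-10) = 19.
Area = (17 × 19) / 2 = 161.5.

161.5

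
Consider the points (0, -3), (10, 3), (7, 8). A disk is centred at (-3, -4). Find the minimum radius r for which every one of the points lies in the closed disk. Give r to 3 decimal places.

15.620

The required radius is the distance from (-3, -4) to the farthest point.
Squared distances: 10, 218, 244.
Maximum is 244, attained at (7, 8).
r = √244 ≈ 15.620.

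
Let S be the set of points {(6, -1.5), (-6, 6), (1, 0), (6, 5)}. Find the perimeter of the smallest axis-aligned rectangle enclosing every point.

39

Width = max x − min x = 6 − (-6) = 12.
Height = max y − min y = 6 − (-1.5) = 7.5.
Perimeter = 2(12 + 7.5) = 39.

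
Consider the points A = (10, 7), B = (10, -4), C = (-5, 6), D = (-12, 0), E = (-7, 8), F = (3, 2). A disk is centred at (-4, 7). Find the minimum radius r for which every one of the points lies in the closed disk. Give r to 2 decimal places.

17.80

The required radius is the distance from (-4, 7) to the farthest point.
Squared distances: 196, 317, 2, 113, 10, 74.
Maximum is 317, attained at B.
r = √317 ≈ 17.80.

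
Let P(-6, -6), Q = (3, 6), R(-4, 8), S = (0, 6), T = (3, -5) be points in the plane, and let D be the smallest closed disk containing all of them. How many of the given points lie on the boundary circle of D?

3

A smallest enclosing disk is always determined by at most three of the input points on its boundary.
The minimum enclosing circle is determined by three boundary points: P, R, T.
Their circumcentre is (-135/62, 37/62) with r² = 111725/1922.
The farthest remaining point Q is at distance² 107633/1922 ≤ 111725/1922.
The points at distance exactly r from the centre are P, R, T — 3 points.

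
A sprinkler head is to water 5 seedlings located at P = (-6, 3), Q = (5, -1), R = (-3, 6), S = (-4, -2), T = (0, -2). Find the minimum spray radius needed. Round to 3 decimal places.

A smallest enclosing disk is always determined by at most three of the input points on its boundary.
The farthest pair is P–Q with squared distance 137. The circle on this segment as diameter has centre (-0.5, 1) and r² = 137/4 = 34.25.
Check R: distance² to centre = 31.25 ≤ 34.25, so it lies inside.
All remaining points lie in this disk, and no smaller disk contains both endpoints, so this is the minimum enclosing circle.
r = √(34.25) ≈ 5.852.

5.852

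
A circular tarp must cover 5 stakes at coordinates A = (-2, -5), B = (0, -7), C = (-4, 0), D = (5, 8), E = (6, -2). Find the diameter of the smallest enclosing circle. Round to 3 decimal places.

A smallest enclosing disk is always determined by at most three of the input points on its boundary.
The farthest pair is B–D with squared distance 250. The circle on this segment as diameter has centre (2.5, 0.5) and r² = 250/4 = 62.5.
Check A: distance² to centre = 50.5 ≤ 62.5, so it lies inside.
All remaining points lie in this disk, and no smaller disk contains both endpoints, so this is the minimum enclosing circle.
Diameter = 2r = 2√(62.5) ≈ 15.811.

15.811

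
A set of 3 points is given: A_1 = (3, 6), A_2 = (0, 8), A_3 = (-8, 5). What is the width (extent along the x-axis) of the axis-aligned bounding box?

max x = 3, min x = -8, so width = 11.

11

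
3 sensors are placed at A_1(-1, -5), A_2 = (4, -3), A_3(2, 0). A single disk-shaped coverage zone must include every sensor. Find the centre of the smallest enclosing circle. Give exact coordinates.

(39/38, -107/38)

Side lengths²: A_1A_2² = 29, A_1A_3² = 34, A_2A_3² = 13.
Since A_1A_3² = 34 < 29 + 13 = 42, the triangle is acute, so the smallest enclosing circle is the circumcircle.
Circumcentre = (39/38, -107/38), r² = 6409/722.
Centre = (39/38, -107/38).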